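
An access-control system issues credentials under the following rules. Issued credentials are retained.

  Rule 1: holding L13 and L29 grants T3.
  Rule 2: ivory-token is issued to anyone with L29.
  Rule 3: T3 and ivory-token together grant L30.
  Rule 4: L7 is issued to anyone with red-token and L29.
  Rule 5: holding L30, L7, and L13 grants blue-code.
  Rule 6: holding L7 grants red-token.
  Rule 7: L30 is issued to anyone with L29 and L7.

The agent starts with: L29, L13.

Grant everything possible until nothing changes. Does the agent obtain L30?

Yes

Holding L29 grants ivory-token (Rule 2).
Holding L13 and L29 grants T3 (Rule 1).
Holding T3 and ivory-token grants L30 (Rule 3).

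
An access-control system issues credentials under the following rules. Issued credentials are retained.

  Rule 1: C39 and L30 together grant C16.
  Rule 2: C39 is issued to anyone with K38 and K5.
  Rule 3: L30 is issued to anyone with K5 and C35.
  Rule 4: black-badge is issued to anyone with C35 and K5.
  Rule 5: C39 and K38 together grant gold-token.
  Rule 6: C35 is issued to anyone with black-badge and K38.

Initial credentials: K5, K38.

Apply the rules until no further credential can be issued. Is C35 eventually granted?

C35 would need black-badge and K38 (Rule 6), but black-badge is never granted.

No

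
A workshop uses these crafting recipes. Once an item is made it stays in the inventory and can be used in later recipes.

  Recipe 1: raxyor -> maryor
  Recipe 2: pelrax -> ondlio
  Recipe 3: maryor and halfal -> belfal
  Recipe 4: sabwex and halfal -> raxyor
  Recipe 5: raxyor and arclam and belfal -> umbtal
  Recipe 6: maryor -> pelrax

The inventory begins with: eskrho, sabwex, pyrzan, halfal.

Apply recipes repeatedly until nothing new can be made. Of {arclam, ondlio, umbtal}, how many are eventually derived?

sabwex and halfal -> raxyor (Recipe 4).
raxyor -> maryor (Recipe 1).
Using Recipe 6, maryor makes pelrax.
Using Recipe 2, pelrax makes ondlio.
No rule produces arclam, and it is not given.
ondlio: reached.
umbtal would need raxyor, arclam, and belfal (Recipe 5), but arclam is never obtained.
Reached: ondlio — 1 of the 3.

1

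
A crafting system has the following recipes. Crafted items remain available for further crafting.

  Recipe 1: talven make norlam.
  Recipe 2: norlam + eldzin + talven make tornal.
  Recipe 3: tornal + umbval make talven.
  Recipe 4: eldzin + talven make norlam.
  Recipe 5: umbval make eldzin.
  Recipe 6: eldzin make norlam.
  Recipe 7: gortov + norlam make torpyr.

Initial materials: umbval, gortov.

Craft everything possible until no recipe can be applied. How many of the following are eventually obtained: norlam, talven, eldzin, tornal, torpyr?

3

umbval → eldzin (Recipe 5).
eldzin → norlam (Recipe 6).
Using Recipe 7, gortov and norlam make torpyr.
norlam: reached.
talven would need tornal and umbval (Recipe 3), but tornal is never obtained.
eldzin: reached.
tornal would need norlam, eldzin, and talven (Recipe 2), but talven is never obtained.
torpyr: reached.
Reached: norlam, eldzin, and torpyr — 3 of the 5.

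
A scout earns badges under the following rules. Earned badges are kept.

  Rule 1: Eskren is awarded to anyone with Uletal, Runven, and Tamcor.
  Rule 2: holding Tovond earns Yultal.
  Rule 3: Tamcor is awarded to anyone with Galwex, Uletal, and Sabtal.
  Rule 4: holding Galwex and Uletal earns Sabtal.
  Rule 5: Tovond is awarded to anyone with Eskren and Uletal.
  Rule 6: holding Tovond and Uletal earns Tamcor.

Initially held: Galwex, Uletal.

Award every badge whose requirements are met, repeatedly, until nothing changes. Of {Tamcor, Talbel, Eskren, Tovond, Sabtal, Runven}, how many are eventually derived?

With Galwex and Uletal, Sabtal is earned (Rule 4).
With Galwex, Uletal, and Sabtal, Tamcor is earned (Rule 3).
Tamcor: reached.
No rule produces Talbel, and it is not given.
Eskren would need Uletal, Runven, and Tamcor (Rule 1), but Runven is never earned.
Tovond would need Eskren and Uletal (Rule 5), but Eskren is never earned.
Sabtal: reached.
No rule produces Runven, and it is not given.
Reached: Tamcor and Sabtal — 2 of the 6.

2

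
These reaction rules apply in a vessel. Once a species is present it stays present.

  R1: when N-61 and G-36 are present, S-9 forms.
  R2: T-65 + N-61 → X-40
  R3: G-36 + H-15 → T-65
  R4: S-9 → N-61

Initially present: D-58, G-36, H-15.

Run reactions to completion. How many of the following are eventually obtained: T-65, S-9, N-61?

1

G-36 and H-15 present → T-65 forms (R3).
T-65: reached.
S-9 would need N-61 and G-36 (R1), but N-61 never forms.
N-61 would need S-9 (R4), but S-9 never forms.
Reached: T-65 — 1 of the 3.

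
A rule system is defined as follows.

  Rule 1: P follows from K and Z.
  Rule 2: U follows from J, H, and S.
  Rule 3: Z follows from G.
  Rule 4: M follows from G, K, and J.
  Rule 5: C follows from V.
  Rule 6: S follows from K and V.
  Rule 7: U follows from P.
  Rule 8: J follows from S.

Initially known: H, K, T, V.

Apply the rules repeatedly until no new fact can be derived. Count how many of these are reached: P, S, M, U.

2

K and V hold, so S follows (Rule 6).
S holds, so J follows (Rule 8).
From J, H, and S, Rule 2 gives U.
P would need K and Z (Rule 1), but Z is never established.
S: reached.
M would need G, K, and J (Rule 4), but G is never established.
U: reached.
Reached: S and U — 2 of the 4.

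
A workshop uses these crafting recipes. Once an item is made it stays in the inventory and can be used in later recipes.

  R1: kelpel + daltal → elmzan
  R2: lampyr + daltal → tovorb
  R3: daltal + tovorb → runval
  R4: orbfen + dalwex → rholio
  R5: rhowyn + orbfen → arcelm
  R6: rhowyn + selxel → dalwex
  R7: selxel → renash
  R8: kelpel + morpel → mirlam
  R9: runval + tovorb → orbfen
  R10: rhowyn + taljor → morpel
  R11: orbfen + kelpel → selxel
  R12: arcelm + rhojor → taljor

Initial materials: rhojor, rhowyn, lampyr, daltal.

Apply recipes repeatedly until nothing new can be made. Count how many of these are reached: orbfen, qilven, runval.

Using R2, lampyr and daltal make tovorb.
Using R3, daltal and tovorb make runval.
runval + tovorb → orbfen (R9).
orbfen: reached.
No rule produces qilven, and it is not given.
runval: reached.
Reached: orbfen and runval — 2 of the 3.

2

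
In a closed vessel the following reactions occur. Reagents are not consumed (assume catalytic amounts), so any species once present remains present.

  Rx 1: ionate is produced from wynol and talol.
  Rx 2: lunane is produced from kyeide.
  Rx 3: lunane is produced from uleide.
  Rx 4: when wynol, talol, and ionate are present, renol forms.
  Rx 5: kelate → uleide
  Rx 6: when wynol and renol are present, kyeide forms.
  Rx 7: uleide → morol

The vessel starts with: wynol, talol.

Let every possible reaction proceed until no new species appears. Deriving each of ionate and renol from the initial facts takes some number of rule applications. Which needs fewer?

ionate

ionate: wynol and talol present → ionate forms (Rx 1). [1 rule application]
renol: wynol and talol present → ionate forms (Rx 1). wynol, talol, and ionate present → renol forms (Rx 4). [2 rule applications]
ionate needs fewer.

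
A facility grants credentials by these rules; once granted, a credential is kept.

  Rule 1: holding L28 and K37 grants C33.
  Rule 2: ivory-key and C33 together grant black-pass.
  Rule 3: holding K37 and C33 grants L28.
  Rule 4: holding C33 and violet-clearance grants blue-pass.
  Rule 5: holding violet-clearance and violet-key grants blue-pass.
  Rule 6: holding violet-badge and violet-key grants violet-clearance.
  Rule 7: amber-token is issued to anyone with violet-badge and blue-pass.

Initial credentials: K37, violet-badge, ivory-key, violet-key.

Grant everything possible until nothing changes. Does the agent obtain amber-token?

Yes

Holding violet-badge and violet-key grants violet-clearance (Rule 6).
Holding violet-clearance and violet-key grants blue-pass (Rule 5).
Holding violet-badge and blue-pass grants amber-token (Rule 7).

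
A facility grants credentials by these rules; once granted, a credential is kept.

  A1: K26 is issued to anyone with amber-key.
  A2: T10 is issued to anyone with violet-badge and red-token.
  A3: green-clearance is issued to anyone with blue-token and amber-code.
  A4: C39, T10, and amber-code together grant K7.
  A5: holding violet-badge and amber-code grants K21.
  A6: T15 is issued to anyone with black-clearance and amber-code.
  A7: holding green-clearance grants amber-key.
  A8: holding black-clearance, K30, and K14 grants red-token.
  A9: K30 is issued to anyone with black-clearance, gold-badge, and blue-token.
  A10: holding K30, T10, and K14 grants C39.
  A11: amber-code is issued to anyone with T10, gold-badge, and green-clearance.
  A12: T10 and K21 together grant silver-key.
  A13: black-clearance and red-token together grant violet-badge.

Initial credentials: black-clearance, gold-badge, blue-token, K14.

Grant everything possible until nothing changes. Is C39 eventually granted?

Holding black-clearance, gold-badge, and blue-token grants K30 (A9).
Holding black-clearance, K30, and K14 grants red-token (A8).
Holding black-clearance and red-token grants violet-badge (A13).
Holding violet-badge and red-token grants T10 (A2).
Holding K30, T10, and K14 grants C39 (A10).

Yes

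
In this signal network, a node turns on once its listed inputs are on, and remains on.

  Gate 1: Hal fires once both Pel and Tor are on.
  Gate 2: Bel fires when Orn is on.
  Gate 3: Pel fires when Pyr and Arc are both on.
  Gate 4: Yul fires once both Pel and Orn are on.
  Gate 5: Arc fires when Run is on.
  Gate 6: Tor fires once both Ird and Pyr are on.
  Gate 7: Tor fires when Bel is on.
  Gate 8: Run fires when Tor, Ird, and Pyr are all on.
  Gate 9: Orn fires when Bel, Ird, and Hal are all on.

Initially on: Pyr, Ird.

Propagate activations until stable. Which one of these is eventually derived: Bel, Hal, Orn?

Hal

Gate 6: Ird and Pyr on → Tor on.
Gate 8: Tor, Ird, and Pyr on → Run on.
Gate 5: Run on → Arc on.
Gate 3: Pyr and Arc on → Pel on.
Gate 1: Pel and Tor on → Hal on.
Orn would need Bel, Ird, and Hal (Gate 9), but Bel never turns on. Bel would need Orn (Gate 2), but Orn never turns on.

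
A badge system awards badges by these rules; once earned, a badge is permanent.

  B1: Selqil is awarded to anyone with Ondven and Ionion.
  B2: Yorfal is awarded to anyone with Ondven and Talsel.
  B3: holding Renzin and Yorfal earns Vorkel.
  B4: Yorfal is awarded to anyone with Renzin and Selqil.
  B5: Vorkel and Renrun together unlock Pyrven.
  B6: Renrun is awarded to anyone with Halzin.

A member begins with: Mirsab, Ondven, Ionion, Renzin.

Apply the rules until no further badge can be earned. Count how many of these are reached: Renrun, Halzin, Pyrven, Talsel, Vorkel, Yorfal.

2

With Ondven and Ionion, Selqil is earned (B1).
With Renzin and Selqil, Yorfal is earned (B4).
With Renzin and Yorfal, Vorkel is earned (B3).
Renrun would need Halzin (B6), but Halzin is never earned.
No rule produces Halzin, and it is not given.
Pyrven would need Vorkel and Renrun (B5), but Renrun is never earned.
No rule produces Talsel, and it is not given.
Vorkel: reached.
Yorfal: reached.
Reached: Vorkel and Yorfal — 2 of the 6.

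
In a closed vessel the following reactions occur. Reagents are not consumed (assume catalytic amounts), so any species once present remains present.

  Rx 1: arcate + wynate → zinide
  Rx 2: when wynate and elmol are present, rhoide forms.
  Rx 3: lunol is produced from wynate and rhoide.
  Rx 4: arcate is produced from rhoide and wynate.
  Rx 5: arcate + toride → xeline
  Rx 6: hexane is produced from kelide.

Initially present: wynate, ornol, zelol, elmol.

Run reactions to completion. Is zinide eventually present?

Yes

wynate and elmol present → rhoide forms (Rx 2).
rhoide and wynate present → arcate forms (Rx 4).
arcate and wynate present → zinide forms (Rx 1).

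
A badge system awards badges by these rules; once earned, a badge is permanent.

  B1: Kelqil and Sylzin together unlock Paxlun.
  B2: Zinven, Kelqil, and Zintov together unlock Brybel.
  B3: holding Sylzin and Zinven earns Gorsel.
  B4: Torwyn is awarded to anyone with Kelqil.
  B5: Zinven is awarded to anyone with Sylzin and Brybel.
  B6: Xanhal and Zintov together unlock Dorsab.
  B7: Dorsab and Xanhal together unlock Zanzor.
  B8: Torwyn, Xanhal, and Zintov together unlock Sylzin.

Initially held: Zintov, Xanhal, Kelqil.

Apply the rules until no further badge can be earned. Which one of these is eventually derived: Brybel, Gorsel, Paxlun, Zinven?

Paxlun

With Kelqil, Torwyn is earned (B4).
With Torwyn, Xanhal, and Zintov, Sylzin is earned (B8).
With Kelqil and Sylzin, Paxlun is earned (B1).
Brybel would need Zinven, Kelqil, and Zintov (B2), but Zinven is never earned. Zinven would need Sylzin and Brybel (B5), but Brybel is never earned. Gorsel would need Sylzin and Zinven (B3), but Zinven is never earned.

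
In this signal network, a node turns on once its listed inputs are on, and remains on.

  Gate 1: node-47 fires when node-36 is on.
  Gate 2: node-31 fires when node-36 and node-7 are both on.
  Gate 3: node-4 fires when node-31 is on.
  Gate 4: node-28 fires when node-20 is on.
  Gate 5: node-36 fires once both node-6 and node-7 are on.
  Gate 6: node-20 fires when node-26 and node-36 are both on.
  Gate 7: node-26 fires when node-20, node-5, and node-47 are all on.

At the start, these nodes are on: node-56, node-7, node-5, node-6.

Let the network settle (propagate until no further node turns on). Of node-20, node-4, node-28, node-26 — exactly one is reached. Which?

Gate 5: node-6 and node-7 on → node-36 on.
Gate 2: node-36 and node-7 on → node-31 on.
Gate 3: node-31 on → node-4 on.
node-28 would need node-20 (Gate 4), but node-20 never turns on. node-20 would need node-26 and node-36 (Gate 6), but node-26 never turns on. node-26 would need node-20, node-5, and node-47 (Gate 7), but node-20 never turns on.

node-4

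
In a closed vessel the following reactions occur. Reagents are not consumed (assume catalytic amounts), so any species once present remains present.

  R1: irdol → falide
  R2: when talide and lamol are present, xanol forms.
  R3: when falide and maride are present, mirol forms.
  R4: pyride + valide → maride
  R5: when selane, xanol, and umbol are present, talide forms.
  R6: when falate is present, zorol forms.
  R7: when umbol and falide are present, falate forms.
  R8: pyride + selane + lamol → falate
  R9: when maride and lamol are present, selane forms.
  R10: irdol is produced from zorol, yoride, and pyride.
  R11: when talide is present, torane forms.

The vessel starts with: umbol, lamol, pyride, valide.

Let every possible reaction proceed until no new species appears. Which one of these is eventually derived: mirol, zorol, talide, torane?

pyride and valide present → maride forms (R4).
maride and lamol present → selane forms (R9).
pyride, selane, and lamol present → falate forms (R8).
falate present → zorol forms (R6).
torane would need talide (R11), but talide never forms. mirol would need falide and maride (R3), but falide never forms. talide would need selane, xanol, and umbol (R5), but xanol never forms.

zorol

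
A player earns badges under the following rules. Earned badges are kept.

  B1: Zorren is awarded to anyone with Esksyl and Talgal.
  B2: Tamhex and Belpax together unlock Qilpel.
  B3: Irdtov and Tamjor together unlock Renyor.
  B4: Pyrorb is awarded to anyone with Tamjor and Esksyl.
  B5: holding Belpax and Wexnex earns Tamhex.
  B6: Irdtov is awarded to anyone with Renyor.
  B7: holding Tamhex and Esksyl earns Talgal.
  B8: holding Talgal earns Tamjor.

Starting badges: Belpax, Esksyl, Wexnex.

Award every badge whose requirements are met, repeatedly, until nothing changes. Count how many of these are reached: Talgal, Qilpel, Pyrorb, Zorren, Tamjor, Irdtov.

5

With Belpax and Wexnex, Tamhex is earned (B5).
With Tamhex and Esksyl, Talgal is earned (B7).
With Tamhex and Belpax, Qilpel is earned (B2).
With Talgal, Tamjor is earned (B8).
With Esksyl and Talgal, Zorren is earned (B1).
With Tamjor and Esksyl, Pyrorb is earned (B4).
Talgal: reached.
Qilpel: reached.
Pyrorb: reached.
Zorren: reached.
Tamjor: reached.
Irdtov would need Renyor (B6), but Renyor is never earned.
Reached: Talgal, Qilpel, Pyrorb, Zorren, and Tamjor — 5 of the 6.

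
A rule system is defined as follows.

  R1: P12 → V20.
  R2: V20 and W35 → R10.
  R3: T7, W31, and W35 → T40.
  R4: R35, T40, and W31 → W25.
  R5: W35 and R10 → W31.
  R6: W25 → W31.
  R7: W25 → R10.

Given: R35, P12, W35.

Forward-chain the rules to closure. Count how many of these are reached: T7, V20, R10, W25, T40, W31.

P12 holds, so V20 follows (R1).
From V20 and W35, R2 gives R10.
From W35 and R10, R5 gives W31.
No rule produces T7, and it is not given.
V20: reached.
R10: reached.
W25 would need R35, T40, and W31 (R4), but T40 is never established.
T40 would need T7, W31, and W35 (R3), but T7 is never established.
W31: reached.
Reached: V20, R10, and W31 — 3 of the 6.

3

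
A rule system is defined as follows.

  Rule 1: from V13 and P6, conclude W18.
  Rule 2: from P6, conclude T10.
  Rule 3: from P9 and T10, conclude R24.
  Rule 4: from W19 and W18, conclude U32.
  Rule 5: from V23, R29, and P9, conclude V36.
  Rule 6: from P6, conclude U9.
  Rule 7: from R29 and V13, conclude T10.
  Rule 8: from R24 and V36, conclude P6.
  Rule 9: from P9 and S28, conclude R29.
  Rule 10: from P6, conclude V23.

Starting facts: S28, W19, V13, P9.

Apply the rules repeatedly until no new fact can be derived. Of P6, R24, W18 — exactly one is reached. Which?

P9 and S28 hold, so R29 follows (Rule 9).
From R29 and V13, Rule 7 gives T10.
From P9 and T10, Rule 3 gives R24.
P6 would need R24 and V36 (Rule 8), but V36 is never established. W18 would need V13 and P6 (Rule 1), but P6 is never established.

R24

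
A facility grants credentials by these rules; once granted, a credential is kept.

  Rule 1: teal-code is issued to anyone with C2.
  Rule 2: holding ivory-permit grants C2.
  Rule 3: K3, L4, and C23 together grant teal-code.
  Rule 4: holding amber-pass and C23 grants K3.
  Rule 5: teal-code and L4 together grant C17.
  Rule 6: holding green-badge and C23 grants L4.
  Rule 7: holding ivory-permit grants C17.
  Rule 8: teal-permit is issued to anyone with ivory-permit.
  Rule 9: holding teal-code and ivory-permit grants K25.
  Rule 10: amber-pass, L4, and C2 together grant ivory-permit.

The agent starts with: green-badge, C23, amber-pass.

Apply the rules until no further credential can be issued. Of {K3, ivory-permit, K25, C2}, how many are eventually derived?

Holding amber-pass and C23 grants K3 (Rule 4).
K3: reached.
ivory-permit would need amber-pass, L4, and C2 (Rule 10), but C2 is never granted.
K25 would need teal-code and ivory-permit (Rule 9), but ivory-permit is never granted.
C2 would need ivory-permit (Rule 2), but ivory-permit is never granted.
Reached: K3 — 1 of the 4.

1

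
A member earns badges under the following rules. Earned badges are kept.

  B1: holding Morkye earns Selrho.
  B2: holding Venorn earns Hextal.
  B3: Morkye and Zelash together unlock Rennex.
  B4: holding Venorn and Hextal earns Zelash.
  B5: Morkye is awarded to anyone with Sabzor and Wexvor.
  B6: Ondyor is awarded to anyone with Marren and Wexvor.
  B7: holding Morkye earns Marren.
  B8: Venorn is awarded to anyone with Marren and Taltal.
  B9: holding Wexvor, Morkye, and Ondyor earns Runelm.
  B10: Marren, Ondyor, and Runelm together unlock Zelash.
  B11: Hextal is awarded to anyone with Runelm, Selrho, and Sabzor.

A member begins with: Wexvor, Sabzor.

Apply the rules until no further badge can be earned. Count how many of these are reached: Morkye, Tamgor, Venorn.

1

With Sabzor and Wexvor, Morkye is earned (B5).
Morkye: reached.
No rule produces Tamgor, and it is not given.
Venorn would need Marren and Taltal (B8), but Taltal is never earned.
Reached: Morkye — 1 of the 3.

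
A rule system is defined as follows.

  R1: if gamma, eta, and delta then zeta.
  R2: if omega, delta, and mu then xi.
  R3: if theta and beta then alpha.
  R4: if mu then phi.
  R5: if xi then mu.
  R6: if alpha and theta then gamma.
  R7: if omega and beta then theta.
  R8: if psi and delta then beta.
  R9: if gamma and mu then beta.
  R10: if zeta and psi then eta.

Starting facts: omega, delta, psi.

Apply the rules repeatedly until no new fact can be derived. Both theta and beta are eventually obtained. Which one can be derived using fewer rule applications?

beta: From psi and delta, R8 gives beta. [1 rule application]
theta: psi and delta hold, so beta follows (R8). omega and beta hold, so theta follows (R7). [2 rule applications]
beta needs fewer.

beta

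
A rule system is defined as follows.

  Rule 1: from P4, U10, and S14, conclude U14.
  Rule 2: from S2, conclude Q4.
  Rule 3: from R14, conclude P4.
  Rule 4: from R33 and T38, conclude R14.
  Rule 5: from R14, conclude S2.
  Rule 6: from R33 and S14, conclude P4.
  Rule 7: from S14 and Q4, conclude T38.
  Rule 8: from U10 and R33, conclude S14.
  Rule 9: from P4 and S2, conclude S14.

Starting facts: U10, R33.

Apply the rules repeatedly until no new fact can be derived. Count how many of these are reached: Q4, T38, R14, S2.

Q4 would need S2 (Rule 2), but S2 is never established.
T38 would need S14 and Q4 (Rule 7), but Q4 is never established.
R14 would need R33 and T38 (Rule 4), but T38 is never established.
S2 would need R14 (Rule 5), but R14 is never established.
None of the 4 are reached.

0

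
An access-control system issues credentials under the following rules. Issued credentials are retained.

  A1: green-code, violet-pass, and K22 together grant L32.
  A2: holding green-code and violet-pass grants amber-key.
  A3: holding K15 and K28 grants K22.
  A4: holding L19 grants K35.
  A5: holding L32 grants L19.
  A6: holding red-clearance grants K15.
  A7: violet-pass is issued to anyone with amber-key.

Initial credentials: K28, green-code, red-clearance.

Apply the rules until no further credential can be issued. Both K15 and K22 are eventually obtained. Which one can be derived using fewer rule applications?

K15: Holding red-clearance grants K15 (A6). [1 rule application]
K22: Holding red-clearance grants K15 (A6). Holding K15 and K28 grants K22 (A3). [2 rule applications]
K15 needs fewer.

K15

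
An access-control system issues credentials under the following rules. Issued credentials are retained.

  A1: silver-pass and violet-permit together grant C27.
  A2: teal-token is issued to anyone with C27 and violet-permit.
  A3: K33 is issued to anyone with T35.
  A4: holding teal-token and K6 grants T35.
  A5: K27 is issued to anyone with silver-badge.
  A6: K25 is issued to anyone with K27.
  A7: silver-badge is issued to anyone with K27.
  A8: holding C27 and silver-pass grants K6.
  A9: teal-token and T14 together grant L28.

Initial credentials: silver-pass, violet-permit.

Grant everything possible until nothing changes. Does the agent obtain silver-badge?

silver-badge would need K27 (A7), but K27 is never granted.

No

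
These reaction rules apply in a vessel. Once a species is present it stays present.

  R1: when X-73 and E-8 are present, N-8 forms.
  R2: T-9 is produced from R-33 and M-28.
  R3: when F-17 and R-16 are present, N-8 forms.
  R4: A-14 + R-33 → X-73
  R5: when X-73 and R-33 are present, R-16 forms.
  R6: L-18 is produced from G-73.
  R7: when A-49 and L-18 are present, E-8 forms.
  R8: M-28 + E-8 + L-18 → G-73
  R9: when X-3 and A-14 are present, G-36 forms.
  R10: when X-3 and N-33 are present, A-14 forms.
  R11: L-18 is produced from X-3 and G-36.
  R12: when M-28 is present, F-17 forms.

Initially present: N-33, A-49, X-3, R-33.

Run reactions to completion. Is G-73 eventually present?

No

G-73 would need M-28, E-8, and L-18 (R8), but M-28 never forms.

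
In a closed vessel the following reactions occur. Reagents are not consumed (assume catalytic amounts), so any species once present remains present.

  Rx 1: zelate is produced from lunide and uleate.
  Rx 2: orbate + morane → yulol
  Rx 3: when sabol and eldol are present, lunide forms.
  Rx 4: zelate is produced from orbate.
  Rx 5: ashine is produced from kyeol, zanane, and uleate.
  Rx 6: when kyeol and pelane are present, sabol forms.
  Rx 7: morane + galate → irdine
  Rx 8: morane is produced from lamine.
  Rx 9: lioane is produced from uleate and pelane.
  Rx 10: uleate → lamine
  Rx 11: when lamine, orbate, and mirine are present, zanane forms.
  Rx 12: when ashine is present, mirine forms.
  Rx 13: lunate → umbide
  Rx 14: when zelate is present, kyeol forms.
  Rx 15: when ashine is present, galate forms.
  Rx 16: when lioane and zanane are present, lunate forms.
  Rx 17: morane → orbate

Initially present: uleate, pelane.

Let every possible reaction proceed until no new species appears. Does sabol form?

uleate present → lamine forms (Rx 10).
lamine present → morane forms (Rx 8).
morane present → orbate forms (Rx 17).
orbate present → zelate forms (Rx 4).
zelate present → kyeol forms (Rx 14).
kyeol and pelane present → sabol forms (Rx 6).

Yes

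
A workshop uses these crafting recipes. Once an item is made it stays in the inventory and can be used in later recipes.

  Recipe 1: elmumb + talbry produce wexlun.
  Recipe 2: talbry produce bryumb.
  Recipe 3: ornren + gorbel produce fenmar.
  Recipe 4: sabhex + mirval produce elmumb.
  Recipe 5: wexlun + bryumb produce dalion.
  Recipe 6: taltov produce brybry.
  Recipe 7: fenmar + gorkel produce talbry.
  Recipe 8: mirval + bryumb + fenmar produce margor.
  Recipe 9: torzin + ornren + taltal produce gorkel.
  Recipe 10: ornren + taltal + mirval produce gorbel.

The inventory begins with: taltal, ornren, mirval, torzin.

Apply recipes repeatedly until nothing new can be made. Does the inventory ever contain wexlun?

No

wexlun would need elmumb and talbry (Recipe 1), but elmumb is never obtained.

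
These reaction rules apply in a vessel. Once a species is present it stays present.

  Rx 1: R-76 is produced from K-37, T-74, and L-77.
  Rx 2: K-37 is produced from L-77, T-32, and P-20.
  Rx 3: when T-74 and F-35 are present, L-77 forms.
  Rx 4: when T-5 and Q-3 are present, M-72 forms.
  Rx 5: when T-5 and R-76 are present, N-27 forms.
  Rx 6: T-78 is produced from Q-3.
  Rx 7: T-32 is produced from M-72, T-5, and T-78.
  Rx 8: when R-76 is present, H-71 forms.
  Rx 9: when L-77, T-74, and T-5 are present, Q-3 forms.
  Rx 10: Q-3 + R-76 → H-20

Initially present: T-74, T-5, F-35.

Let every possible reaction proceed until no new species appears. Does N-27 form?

N-27 would need T-5 and R-76 (Rx 5), but R-76 never forms.

No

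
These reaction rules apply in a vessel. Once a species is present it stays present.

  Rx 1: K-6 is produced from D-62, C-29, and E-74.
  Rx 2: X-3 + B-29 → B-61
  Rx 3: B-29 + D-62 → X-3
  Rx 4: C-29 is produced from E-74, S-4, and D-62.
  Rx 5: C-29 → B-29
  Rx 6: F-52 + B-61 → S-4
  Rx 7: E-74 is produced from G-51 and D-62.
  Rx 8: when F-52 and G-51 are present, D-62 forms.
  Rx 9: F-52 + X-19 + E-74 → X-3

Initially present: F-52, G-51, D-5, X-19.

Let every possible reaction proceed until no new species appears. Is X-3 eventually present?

Yes

F-52 and G-51 present → D-62 forms (Rx 8).
G-51 and D-62 present → E-74 forms (Rx 7).
F-52, X-19, and E-74 present → X-3 forms (Rx 9).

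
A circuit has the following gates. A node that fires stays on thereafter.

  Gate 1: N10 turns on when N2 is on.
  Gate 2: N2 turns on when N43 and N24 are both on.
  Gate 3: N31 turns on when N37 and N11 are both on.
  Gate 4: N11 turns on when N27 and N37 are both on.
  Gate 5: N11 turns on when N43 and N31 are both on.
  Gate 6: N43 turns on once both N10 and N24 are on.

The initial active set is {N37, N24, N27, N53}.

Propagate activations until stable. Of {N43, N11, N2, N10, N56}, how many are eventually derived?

1

Gate 4: N27 and N37 on → N11 on.
N43 would need N10 and N24 (Gate 6), but N10 never turns on.
N11: reached.
N2 would need N43 and N24 (Gate 2), but N43 never turns on.
N10 would need N2 (Gate 1), but N2 never turns on.
No rule produces N56, and it is not given.
Reached: N11 — 1 of the 5.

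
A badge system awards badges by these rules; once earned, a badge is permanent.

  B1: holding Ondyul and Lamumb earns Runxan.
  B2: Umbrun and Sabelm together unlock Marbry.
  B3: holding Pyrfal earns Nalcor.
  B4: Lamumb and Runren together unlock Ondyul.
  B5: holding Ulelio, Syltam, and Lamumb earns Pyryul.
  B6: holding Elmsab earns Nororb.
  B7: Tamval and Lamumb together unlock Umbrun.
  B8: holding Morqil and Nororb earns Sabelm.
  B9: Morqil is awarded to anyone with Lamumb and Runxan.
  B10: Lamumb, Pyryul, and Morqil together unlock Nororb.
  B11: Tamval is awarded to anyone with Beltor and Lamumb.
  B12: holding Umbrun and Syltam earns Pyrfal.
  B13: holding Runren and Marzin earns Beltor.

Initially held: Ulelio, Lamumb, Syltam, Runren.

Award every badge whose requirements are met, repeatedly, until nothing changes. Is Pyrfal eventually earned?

Pyrfal would need Umbrun and Syltam (B12), but Umbrun is never earned.

No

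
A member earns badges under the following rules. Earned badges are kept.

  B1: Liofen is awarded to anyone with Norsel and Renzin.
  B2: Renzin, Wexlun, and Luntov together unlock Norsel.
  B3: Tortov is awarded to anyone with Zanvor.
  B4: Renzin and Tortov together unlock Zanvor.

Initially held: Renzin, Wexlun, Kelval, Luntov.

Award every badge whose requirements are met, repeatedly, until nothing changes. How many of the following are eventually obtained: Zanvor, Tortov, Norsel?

With Renzin, Wexlun, and Luntov, Norsel is earned (B2).
Zanvor would need Renzin and Tortov (B4), but Tortov is never earned.
Tortov would need Zanvor (B3), but Zanvor is never earned.
Norsel: reached.
Reached: Norsel — 1 of the 3.

1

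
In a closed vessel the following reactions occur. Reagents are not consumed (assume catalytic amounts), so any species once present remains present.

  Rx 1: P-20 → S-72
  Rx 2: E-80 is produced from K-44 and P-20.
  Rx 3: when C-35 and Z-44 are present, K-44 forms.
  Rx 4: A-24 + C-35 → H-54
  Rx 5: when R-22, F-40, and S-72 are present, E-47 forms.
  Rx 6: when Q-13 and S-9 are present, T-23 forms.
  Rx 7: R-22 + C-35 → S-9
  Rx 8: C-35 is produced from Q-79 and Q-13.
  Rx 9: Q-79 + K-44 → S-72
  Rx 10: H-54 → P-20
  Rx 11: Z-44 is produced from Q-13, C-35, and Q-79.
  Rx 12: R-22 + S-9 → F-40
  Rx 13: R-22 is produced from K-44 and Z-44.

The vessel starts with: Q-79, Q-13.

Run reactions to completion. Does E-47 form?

Q-79 and Q-13 present → C-35 forms (Rx 8).
Q-13, C-35, and Q-79 present → Z-44 forms (Rx 11).
C-35 and Z-44 present → K-44 forms (Rx 3).
K-44 and Z-44 present → R-22 forms (Rx 13).
Q-79 and K-44 present → S-72 forms (Rx 9).
R-22 and C-35 present → S-9 forms (Rx 7).
R-22 and S-9 present → F-40 forms (Rx 12).
R-22, F-40, and S-72 present → E-47 forms (Rx 5).

Yes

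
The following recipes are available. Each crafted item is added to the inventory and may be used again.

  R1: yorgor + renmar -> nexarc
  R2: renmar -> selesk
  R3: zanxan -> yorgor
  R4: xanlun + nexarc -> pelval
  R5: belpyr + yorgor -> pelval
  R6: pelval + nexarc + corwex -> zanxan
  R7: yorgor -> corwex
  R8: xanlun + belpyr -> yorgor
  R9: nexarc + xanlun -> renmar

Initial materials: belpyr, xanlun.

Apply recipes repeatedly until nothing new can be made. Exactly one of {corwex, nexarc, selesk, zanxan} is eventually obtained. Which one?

Using R8, xanlun and belpyr make yorgor.
yorgor -> corwex (R7).
selesk would need renmar (R2), but renmar is never obtained. zanxan would need pelval, nexarc, and corwex (R6), but nexarc is never obtained. nexarc would need yorgor and renmar (R1), but renmar is never obtained.

corwex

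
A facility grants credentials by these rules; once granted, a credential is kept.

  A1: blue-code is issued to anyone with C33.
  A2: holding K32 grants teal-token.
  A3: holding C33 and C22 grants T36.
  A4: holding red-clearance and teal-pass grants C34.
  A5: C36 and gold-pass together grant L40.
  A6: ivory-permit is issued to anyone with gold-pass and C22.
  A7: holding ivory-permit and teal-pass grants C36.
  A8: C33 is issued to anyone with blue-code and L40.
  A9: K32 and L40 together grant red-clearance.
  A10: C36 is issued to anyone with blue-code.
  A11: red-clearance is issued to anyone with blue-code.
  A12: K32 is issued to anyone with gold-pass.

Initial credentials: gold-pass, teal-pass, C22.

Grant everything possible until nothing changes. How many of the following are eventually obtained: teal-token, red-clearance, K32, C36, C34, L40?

Holding gold-pass grants K32 (A12).
Holding gold-pass and C22 grants ivory-permit (A6).
Holding ivory-permit and teal-pass grants C36 (A7).
Holding K32 grants teal-token (A2).
Holding C36 and gold-pass grants L40 (A5).
Holding K32 and L40 grants red-clearance (A9).
Holding red-clearance and teal-pass grants C34 (A4).
teal-token: reached.
red-clearance: reached.
K32: reached.
C36: reached.
C34: reached.
L40: reached.
All 6 are reached.

6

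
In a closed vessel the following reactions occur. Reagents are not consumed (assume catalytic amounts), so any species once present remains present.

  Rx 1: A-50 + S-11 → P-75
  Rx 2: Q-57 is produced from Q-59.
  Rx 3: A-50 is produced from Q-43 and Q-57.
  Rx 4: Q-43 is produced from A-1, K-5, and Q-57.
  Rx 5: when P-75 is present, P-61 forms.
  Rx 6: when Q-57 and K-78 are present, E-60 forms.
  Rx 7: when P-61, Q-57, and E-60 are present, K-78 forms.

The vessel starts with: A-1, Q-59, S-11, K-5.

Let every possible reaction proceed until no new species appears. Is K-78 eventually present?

K-78 would need P-61, Q-57, and E-60 (Rx 7), but E-60 never forms.

No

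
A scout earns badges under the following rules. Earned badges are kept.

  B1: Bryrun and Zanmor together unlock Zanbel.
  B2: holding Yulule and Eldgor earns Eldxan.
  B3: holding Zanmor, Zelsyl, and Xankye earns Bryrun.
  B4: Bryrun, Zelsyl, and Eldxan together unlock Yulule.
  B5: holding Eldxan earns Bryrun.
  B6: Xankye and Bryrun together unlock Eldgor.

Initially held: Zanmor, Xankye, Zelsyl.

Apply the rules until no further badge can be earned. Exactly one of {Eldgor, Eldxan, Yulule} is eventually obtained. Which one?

Eldgor

With Zanmor, Zelsyl, and Xankye, Bryrun is earned (B3).
With Xankye and Bryrun, Eldgor is earned (B6).
Eldxan would need Yulule and Eldgor (B2), but Yulule is never earned. Yulule would need Bryrun, Zelsyl, and Eldxan (B4), but Eldxan is never earned.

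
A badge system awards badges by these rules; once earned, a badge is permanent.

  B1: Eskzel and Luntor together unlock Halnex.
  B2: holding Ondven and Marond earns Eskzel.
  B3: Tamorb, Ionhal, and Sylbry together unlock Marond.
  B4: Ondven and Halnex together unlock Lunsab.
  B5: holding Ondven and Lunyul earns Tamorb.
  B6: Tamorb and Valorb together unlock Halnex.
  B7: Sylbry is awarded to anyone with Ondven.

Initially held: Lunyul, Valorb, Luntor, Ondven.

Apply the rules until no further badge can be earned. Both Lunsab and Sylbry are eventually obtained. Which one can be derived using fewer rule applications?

Sylbry: With Ondven, Sylbry is earned (B7). [1 rule application]
Lunsab: With Ondven and Lunyul, Tamorb is earned (B5). With Tamorb and Valorb, Halnex is earned (B6). With Ondven and Halnex, Lunsab is earned (B4). [3 rule applications]
Sylbry needs fewer.

Sylbry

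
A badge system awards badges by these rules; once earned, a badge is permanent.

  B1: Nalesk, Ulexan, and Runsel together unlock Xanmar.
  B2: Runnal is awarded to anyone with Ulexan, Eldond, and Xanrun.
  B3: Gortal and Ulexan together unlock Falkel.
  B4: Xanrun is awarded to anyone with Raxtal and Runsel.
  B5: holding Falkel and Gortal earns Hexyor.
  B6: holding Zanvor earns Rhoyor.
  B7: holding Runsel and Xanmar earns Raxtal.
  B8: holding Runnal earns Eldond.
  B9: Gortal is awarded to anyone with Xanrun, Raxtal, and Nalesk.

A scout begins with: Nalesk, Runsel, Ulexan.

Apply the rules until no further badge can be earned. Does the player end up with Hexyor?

With Nalesk, Ulexan, and Runsel, Xanmar is earned (B1).
With Runsel and Xanmar, Raxtal is earned (B7).
With Raxtal and Runsel, Xanrun is earned (B4).
With Xanrun, Raxtal, and Nalesk, Gortal is earned (B9).
With Gortal and Ulexan, Falkel is earned (B3).
With Falkel and Gortal, Hexyor is earned (B5).

Yes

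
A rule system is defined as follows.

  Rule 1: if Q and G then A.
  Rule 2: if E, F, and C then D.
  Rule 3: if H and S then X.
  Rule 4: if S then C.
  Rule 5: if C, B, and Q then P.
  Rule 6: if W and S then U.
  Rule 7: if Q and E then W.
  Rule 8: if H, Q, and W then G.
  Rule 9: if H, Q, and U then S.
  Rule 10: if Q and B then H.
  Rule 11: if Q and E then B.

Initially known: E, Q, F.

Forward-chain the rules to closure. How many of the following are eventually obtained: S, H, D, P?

1

From Q and E, Rule 11 gives B.
Q and B hold, so H follows (Rule 10).
S would need H, Q, and U (Rule 9), but U is never established.
H: reached.
D would need E, F, and C (Rule 2), but C is never established.
P would need C, B, and Q (Rule 5), but C is never established.
Reached: H — 1 of the 4.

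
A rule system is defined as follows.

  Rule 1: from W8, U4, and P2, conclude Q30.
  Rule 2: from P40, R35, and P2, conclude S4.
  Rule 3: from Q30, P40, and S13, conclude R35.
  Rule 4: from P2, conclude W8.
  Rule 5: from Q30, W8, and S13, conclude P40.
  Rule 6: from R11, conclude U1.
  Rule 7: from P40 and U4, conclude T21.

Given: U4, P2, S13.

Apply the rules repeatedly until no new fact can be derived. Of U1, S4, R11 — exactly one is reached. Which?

P2 holds, so W8 follows (Rule 4).
W8, U4, and P2 hold, so Q30 follows (Rule 1).
Q30, W8, and S13 hold, so P40 follows (Rule 5).
From Q30, P40, and S13, Rule 3 gives R35.
P40, R35, and P2 hold, so S4 follows (Rule 2).
U1 would need R11 (Rule 6), but R11 is never established. No rule produces R11, and it is not given.

S4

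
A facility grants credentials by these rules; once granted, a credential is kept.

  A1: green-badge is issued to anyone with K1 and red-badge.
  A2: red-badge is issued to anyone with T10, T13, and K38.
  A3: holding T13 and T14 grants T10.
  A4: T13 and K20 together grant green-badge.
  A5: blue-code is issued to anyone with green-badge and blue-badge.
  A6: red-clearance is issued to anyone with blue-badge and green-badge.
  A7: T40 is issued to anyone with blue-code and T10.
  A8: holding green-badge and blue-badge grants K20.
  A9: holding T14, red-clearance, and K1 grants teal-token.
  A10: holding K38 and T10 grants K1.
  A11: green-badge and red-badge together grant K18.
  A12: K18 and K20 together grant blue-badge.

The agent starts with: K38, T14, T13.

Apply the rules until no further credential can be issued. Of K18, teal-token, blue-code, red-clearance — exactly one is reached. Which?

Holding T13 and T14 grants T10 (A3).
Holding T10, T13, and K38 grants red-badge (A2).
Holding K38 and T10 grants K1 (A10).
Holding K1 and red-badge grants green-badge (A1).
Holding green-badge and red-badge grants K18 (A11).
red-clearance would need blue-badge and green-badge (A6), but blue-badge is never granted. teal-token would need T14, red-clearance, and K1 (A9), but red-clearance is never granted. blue-code would need green-badge and blue-badge (A5), but blue-badge is never granted.

K18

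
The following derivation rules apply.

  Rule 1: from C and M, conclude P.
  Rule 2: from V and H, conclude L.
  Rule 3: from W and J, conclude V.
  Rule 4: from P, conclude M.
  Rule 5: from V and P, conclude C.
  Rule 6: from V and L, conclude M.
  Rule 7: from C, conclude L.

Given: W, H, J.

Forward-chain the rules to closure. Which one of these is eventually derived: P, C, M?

From W and J, Rule 3 gives V.
From V and H, Rule 2 gives L.
V and L hold, so M follows (Rule 6).
P would need C and M (Rule 1), but C is never established. C would need V and P (Rule 5), but P is never established.

M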